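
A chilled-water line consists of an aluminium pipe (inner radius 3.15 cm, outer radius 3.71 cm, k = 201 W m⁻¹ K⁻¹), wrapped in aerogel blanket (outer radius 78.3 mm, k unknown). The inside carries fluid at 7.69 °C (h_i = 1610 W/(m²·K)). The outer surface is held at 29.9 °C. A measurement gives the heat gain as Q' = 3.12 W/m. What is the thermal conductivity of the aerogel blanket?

ΣR = ΔT/Q' = |7.69 − 29.9|/3.12 = 7.119 m·K/W
Known resistances:
  R'_conv,in = 1/(2πr h) = 1/(2π·0.0315·1610) = 0.003138 m·K/W
  R'_aluminium = ln(0.0371/0.0315)/(2πk) = 0.1636/(2π·201) = 1.296×10^-4 m·K/W
R_aerogel blanket = ΣR − ΣR_known = 7.119 − 0.003268 = 7.116 m·K/W
ln(r₂/r₁)/(2πk) = 7.116 ⇒ k = 0.7469/(2π·7.116) = 0.0167 W/m·K

k = 0.0167 W/m·K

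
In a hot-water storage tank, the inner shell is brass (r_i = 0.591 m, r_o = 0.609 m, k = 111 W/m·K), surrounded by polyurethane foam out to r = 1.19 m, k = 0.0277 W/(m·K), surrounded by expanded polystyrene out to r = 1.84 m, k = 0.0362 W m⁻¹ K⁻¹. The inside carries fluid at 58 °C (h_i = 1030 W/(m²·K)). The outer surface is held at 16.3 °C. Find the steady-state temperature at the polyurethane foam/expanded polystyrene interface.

Series thermal resistances, inner to outer:
  R_conv,in = 1/(4πr²h) = 1/(4π·0.591²·1030) = 2.212×10^-4 K/W
  R_brass = (1/0.591 − 1/0.609)/(4πk) = 0.05001/(4π·111) = 3.585×10^-5 K/W
  R_polyurethane foam = (1/0.609 − 1/1.19)/(4πk) = 0.8017/(4π·0.0277) = 2.303 K/W
  R_expanded polystyrene = (1/1.19 − 1/1.84)/(4πk) = 0.2969/(4π·0.0362) = 0.6526 K/W
ΣR = 2.212×10^-4 + 3.585×10^-5 + 2.303 + 0.6526 = 2.956 K/W
Q = ΔT/ΣR = (58 °C − 16.3 °C)/2.956 = 14.11 W
From the inner boundary to the polyurethane foam/expanded polystyrene interface, ΣR_partial = 2.303 K/W.
T_interface = T_in − Q·ΣR_partial = 58 °C − (14.11)(2.303) = 25.5 °C

T = 25.5 °C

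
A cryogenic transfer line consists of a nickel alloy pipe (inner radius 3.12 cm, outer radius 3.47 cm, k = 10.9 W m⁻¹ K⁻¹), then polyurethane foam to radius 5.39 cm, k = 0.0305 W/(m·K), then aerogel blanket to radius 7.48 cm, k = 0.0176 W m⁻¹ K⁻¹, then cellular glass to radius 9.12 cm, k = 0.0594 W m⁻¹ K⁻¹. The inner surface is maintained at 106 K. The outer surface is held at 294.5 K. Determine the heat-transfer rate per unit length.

Q' = 32.5 W/m

Resistance network (inner→outer):
  R'_nickel alloy = ln(0.0347/0.0312)/(2πk) = 0.1063/(2π·10.9) = 0.001552 m·K/W
  R'_polyurethane foam = ln(0.0539/0.0347)/(2πk) = 0.4404/(2π·0.0305) = 2.298 m·K/W
  R'_aerogel blanket = ln(0.0748/0.0539)/(2πk) = 0.3277/(2π·0.0176) = 2.963 m·K/W
  R'_cellular glass = ln(0.0912/0.0748)/(2πk) = 0.1982/(2π·0.0594) = 0.5312 m·K/W
ΣR = 0.001552 + 2.298 + 2.963 + 0.5312 = 5.794 m·K/W
Q' = ΔT/ΣR = (106 K − 294.5 K)/5.794 = -32.5 W/m
(Negative Q' ⇒ heat flows inward; heat gain = 32.5 W/m.)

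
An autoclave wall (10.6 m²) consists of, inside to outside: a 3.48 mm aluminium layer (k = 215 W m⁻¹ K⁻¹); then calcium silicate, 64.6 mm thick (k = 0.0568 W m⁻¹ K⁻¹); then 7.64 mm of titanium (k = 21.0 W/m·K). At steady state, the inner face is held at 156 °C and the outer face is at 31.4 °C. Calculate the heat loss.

Treat each layer as a resistance in series:
  R_aluminium = L/(kA) = 0.00348/(215·10.6) = 1.527×10^-6 K/W
  R_calcium silicate = L/(kA) = 0.0646/(0.0568·10.6) = 0.1073 K/W
  R_titanium = L/(kA) = 0.00764/(21.0·10.6) = 3.432×10^-5 K/W
ΣR = 1.527×10^-6 + 0.1073 + 3.432×10^-5 = 0.1073 K/W
Q = ΔT/ΣR = (156 °C − 31.4 °C)/0.1073 = 1160 W

Q = 1160 W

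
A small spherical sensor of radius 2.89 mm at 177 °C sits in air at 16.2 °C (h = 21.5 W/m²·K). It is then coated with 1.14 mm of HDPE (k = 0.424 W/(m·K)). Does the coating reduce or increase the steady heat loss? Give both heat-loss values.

Critical radius for a sphere: r_cr = 2k/h = 0.0394 m = 3.94 cm.
Outer radius after coating: r₂ = 0.00289 + 0.00114 = 0.00403 m.
Since r₁ < r_cr and r₂ ≤ r_cr, the coating moves toward the maximum at r_cr — heat loss rises.
Bare: R = 1/(4πr₁²h) = 443.2 K/W; Q = 160.8/443.2 = 0.363 W.
Coated: R = R_cond + R_conv = 246.3 K/W; Q = 160.8/246.3 = 0.653 W.

increases: 0.363 → 0.653 W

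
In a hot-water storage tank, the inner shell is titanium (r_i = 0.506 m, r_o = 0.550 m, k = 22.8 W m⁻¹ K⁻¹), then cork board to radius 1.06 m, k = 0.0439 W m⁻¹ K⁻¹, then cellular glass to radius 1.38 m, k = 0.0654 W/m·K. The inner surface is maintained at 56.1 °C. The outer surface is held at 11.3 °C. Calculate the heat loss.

Q = 24.2 W

Series thermal resistances, inner to outer:
  R_titanium = (1/0.506 − 1/0.550)/(4πk) = 0.1581/(4π·22.8) = 5.518×10^-4 K/W
  R_cork board = (1/0.550 − 1/1.06)/(4πk) = 0.8748/(4π·0.0439) = 1.586 K/W
  R_cellular glass = (1/1.06 − 1/1.38)/(4πk) = 0.2188/(4π·0.0654) = 0.2662 K/W
ΣR = 5.518×10^-4 + 1.586 + 0.2662 = 1.853 K/W
Q = ΔT/ΣR = (56.1 °C − 11.3 °C)/1.853 = 24.2 W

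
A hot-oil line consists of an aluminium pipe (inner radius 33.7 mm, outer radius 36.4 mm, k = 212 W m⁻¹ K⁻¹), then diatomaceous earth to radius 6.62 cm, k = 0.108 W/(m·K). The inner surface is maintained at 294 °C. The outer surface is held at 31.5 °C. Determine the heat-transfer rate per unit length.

Q' = 298 W/m

Resistance network (inner→outer):
  R'_aluminium = ln(0.0364/0.0337)/(2πk) = 0.07707/(2π·212) = 5.786×10^-5 m·K/W
  R'_diatomaceous earth = ln(0.0662/0.0364)/(2πk) = 0.5981/(2π·0.108) = 0.8814 m·K/W
ΣR = 5.786×10^-5 + 0.8814 = 0.8815 m·K/W
Q' = ΔT/ΣR = (294 °C − 31.5 °C)/0.8815 = 298 W/m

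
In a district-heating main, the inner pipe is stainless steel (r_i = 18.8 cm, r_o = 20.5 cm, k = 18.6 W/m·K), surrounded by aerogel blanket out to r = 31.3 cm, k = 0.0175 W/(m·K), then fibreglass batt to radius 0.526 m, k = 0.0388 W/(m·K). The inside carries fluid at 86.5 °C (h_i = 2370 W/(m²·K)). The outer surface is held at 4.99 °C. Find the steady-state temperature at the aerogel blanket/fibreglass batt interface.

T = 34.0 °C

Resistance network (inner→outer):
  R'_conv,in = 1/(2πr h) = 1/(2π·0.188·2370) = 3.572×10^-4 m·K/W
  R'_stainless steel = ln(0.205/0.188)/(2πk) = 0.08657/(2π·18.6) = 7.407×10^-4 m·K/W
  R'_aerogel blanket = ln(0.313/0.205)/(2πk) = 0.4232/(2π·0.0175) = 3.849 m·K/W
  R'_fibreglass batt = ln(0.526/0.313)/(2πk) = 0.5191/(2π·0.0388) = 2.129 m·K/W
ΣR = 3.572×10^-4 + 7.407×10^-4 + 3.849 + 2.129 = 5.979 m·K/W
Q' = ΔT/ΣR = (86.5 °C − 4.99 °C)/5.979 = 13.63 W/m
From the inner boundary to the aerogel blanket/fibreglass batt interface, ΣR_partial = 3.850 m·K/W.
T_interface = T_in − Q'·ΣR_partial = 86.5 °C − (13.63)(3.850) = 34.0 °C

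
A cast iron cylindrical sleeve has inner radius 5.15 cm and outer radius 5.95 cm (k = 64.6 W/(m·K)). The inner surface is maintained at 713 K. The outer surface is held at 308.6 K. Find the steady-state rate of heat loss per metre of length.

Q' = 1.14×10^6 W/m

Q' = 2πk·ΔT/ln(r₂/r₁) = 2π × 64.6 × 404.4 / ln(0.0595/0.0515) = 1.14×10^6 W/m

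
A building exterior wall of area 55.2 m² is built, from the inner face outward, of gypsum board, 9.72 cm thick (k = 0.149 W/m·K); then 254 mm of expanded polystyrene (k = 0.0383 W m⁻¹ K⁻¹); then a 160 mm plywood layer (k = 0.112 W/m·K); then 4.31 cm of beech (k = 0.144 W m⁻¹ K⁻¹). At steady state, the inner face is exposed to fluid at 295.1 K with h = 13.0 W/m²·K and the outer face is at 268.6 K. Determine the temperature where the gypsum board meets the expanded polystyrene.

Series thermal resistances, inner to outer:
  R_conv,in = 1/(hA) = 1/(13.0·55.2) = 0.001394 K/W
  R_gypsum board = L/(kA) = 0.0972/(0.149·55.2) = 0.01182 K/W
  R_expanded polystyrene = L/(kA) = 0.254/(0.0383·55.2) = 0.1201 K/W
  R_plywood = L/(kA) = 0.160/(0.112·55.2) = 0.02588 K/W
  R_beech = L/(kA) = 0.0431/(0.144·55.2) = 0.005422 K/W
ΣR = 0.001394 + 0.01182 + 0.1201 + 0.02588 + 0.005422 = 0.1646 K/W
Q = ΔT/ΣR = (295.1 K − 268.6 K)/0.1646 = 161.0 W
From the inner boundary to the gypsum board/expanded polystyrene interface, ΣR_partial = 0.01321 K/W.
T_interface = T_in − Q·ΣR_partial = 295.1 K − (161.0)(0.01321) = 293.0 K

T = 293.0 K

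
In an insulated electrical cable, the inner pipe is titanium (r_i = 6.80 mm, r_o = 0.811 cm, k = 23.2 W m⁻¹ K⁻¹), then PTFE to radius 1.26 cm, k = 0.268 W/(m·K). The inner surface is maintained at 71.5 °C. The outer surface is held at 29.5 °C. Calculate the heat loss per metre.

Q' = 160 W/m

Resistance network (inner→outer):
  R'_titanium = ln(0.00811/0.00680)/(2πk) = 0.1762/(2π·23.2) = 0.001209 m·K/W
  R'_PTFE = ln(0.0126/0.00811)/(2πk) = 0.4406/(2π·0.268) = 0.2617 m·K/W
ΣR = 0.001209 + 0.2617 = 0.2629 m·K/W
Q' = ΔT/ΣR = (71.5 °C − 29.5 °C)/0.2629 = 160 W/m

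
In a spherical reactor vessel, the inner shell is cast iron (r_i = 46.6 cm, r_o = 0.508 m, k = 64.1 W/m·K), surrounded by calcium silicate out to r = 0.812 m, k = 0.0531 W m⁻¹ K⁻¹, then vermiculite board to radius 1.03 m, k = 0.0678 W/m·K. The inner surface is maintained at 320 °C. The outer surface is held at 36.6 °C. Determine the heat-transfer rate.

Q = 201 W

Treat each layer as a resistance in series:
  R_cast iron = (1/0.466 − 1/0.508)/(4πk) = 0.1774/(4π·64.1) = 2.203×10^-4 K/W
  R_calcium silicate = (1/0.508 − 1/0.812)/(4πk) = 0.7370/(4π·0.0531) = 1.104 K/W
  R_vermiculite board = (1/0.812 − 1/1.03)/(4πk) = 0.2607/(4π·0.0678) = 0.3059 K/W
ΣR = 2.203×10^-4 + 1.104 + 0.3059 = 1.410 K/W
Q = ΔT/ΣR = (320 °C − 36.6 °C)/1.410 = 201 W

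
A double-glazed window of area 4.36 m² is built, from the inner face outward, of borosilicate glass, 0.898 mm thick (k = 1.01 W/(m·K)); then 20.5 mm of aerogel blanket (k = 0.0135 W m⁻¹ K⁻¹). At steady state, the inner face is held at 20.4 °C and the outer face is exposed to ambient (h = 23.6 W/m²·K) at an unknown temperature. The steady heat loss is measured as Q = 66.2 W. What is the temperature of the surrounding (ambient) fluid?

T_out = -3.31 °C

Sum the resistances:
  R_borosilicate glass = L/(kA) = 8.98×10^-4/(1.01·4.36) = 2.039×10^-4 K/W
  R_aerogel blanket = L/(kA) = 0.0205/(0.0135·4.36) = 0.3483 K/W
  R_conv,out = 1/(hA) = 1/(23.6·4.36) = 0.009719 K/W
ΣR = 0.3582 K/W
ΔT = Q·ΣR = 66.2 × 0.3582 = 23.71 K
Heat flows outward, so T_out = T_in − ΔT = 20.4 − 23.71 = -3.31 °C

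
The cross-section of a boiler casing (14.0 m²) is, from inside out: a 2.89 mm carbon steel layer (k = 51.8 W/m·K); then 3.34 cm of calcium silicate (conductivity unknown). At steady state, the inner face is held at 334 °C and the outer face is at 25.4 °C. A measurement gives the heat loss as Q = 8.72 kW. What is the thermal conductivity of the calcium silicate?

k = 0.0674 W/m·K

ΣR = ΔT/Q = |334 − 25.4|/8720 = 0.03539 K/W
Known resistances:
  R_carbon steel = L/(kA) = 0.00289/(51.8·14.0) = 3.985×10^-6 K/W
R_calcium silicate = ΣR − ΣR_known = 0.03539 − 3.985×10^-6 = 0.03539 K/W
L/(kA) = 0.03539 ⇒ k = 0.0334/(0.03539·14.0) = 0.0674 W/m·K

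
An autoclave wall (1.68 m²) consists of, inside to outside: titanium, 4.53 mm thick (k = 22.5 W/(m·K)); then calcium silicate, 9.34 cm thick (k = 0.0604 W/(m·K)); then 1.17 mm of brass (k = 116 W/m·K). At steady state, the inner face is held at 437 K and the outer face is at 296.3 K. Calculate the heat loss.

Resistance network (inner→outer):
  R_titanium = L/(kA) = 0.00453/(22.5·1.68) = 1.198×10^-4 K/W
  R_calcium silicate = L/(kA) = 0.0934/(0.0604·1.68) = 0.9205 K/W
  R_brass = L/(kA) = 0.00117/(116·1.68) = 6.004×10^-6 K/W
ΣR = 1.198×10^-4 + 0.9205 + 6.004×10^-6 = 0.9206 K/W
Q = ΔT/ΣR = (437 K − 296.3 K)/0.9206 = 153 W

Q = 153 W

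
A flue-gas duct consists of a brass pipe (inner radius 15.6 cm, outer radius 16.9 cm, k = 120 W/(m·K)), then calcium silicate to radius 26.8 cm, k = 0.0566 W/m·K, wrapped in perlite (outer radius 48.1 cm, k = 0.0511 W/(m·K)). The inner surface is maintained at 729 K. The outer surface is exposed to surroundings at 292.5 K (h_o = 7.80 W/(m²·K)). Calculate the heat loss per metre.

Q' = 138 W/m

Treat each layer as a resistance in series:
  R'_brass = ln(0.169/0.156)/(2πk) = 0.08004/(2π·120) = 1.062×10^-4 m·K/W
  R'_calcium silicate = ln(0.268/0.169)/(2πk) = 0.4611/(2π·0.0566) = 1.297 m·K/W
  R'_perlite = ln(0.481/0.268)/(2πk) = 0.5849/(2π·0.0511) = 1.822 m·K/W
  R'_conv,out = 1/(2πr h) = 1/(2π·0.481·7.80) = 0.04242 m·K/W
ΣR = 1.062×10^-4 + 1.297 + 1.822 + 0.04242 = 3.162 m·K/W
Q' = ΔT/ΣR = (729 K − 292.5 K)/3.162 = 138 W/m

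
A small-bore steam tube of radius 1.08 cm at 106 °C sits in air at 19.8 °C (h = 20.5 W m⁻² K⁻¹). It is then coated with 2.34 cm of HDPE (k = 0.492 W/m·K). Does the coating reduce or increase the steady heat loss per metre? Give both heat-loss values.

increases: 120 → 144 W/m

Critical radius for a cylinder: r_cr = k/h = 0.0240 m = 2.40 cm.
Outer radius after coating: r₂ = 0.0108 + 0.0234 = 0.0342 m.
r₁ < r_cr < r₂: heat loss rises to a maximum at r_cr then falls. Whether the coating helps depends on whether Q(r₂) has dropped back below Q(r₁).
Bare: R = 1/(2πr₁h) = 0.7189 m·K/W; Q = 86.2/0.7189 = 120 W/m.
Coated: R = R_cond + R_conv = 0.5999 m·K/W; Q = 86.2/0.5999 = 144 W/m.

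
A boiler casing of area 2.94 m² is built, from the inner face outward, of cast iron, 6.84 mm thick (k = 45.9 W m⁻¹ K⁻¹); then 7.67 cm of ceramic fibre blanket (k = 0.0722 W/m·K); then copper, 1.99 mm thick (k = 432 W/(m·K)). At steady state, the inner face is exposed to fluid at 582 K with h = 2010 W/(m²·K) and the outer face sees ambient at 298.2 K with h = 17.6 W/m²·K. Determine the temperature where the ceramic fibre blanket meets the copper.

T = 312.6 K

Resistance network (inner→outer):
  R_conv,in = 1/(hA) = 1/(2010·2.94) = 1.692×10^-4 K/W
  R_cast iron = L/(kA) = 0.00684/(45.9·2.94) = 5.069×10^-5 K/W
  R_ceramic fibre blanket = L/(kA) = 0.0767/(0.0722·2.94) = 0.3613 K/W
  R_copper = L/(kA) = 0.00199/(432·2.94) = 1.567×10^-6 K/W
  R_conv,out = 1/(hA) = 1/(17.6·2.94) = 0.01933 K/W
ΣR = 1.692×10^-4 + 5.069×10^-5 + 0.3613 + 1.567×10^-6 + 0.01933 = 0.3809 K/W
Q = ΔT/ΣR = (582 K − 298.2 K)/0.3809 = 745.1 W
From the inner boundary to the ceramic fibre blanket/copper interface, ΣR_partial = 0.3615 K/W.
T_interface = T_in − Q·ΣR_partial = 582 K − (745.1)(0.3615) = 312.6 K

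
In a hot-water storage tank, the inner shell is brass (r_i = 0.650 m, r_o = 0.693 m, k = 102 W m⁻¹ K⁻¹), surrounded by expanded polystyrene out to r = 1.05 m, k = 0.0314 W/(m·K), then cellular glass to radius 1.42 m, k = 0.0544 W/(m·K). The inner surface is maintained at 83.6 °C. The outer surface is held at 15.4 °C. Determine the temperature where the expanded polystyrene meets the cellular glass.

T = 30.8 °C

Series thermal resistances, inner to outer:
  R_brass = (1/0.650 − 1/0.693)/(4πk) = 0.09546/(4π·102) = 7.448×10^-5 K/W
  R_expanded polystyrene = (1/0.693 − 1/1.05)/(4πk) = 0.4906/(4π·0.0314) = 1.243 K/W
  R_cellular glass = (1/1.05 − 1/1.42)/(4πk) = 0.2482/(4π·0.0544) = 0.3630 K/W
ΣR = 7.448×10^-5 + 1.243 + 0.3630 = 1.606 K/W
Q = ΔT/ΣR = (83.6 °C − 15.4 °C)/1.606 = 42.47 W
From the inner boundary to the expanded polystyrene/cellular glass interface, ΣR_partial = 1.243 K/W.
T_interface = T_in − Q·ΣR_partial = 83.6 °C − (42.47)(1.243) = 30.8 °C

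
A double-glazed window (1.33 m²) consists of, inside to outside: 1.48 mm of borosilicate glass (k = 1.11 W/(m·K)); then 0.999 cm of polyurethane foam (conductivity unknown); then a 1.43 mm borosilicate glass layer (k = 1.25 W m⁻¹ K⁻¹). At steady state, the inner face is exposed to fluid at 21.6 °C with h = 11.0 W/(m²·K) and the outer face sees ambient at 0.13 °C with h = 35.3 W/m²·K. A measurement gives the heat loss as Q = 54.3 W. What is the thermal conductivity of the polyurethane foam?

k = 0.0247 W/m·K

ΣR = ΔT/Q = |21.6 − 0.13|/54.3 = 0.3954 K/W
Known resistances:
  R_conv,in = 1/(hA) = 1/(11.0·1.33) = 0.06835 K/W
  R_borosilicate glass = L/(kA) = 0.00148/(1.11·1.33) = 0.001003 K/W
  R_borosilicate glass = L/(kA) = 0.00143/(1.25·1.33) = 8.602×10^-4 K/W
  R_conv,out = 1/(hA) = 1/(35.3·1.33) = 0.02130 K/W
R_polyurethane foam = ΣR − ΣR_known = 0.3954 − 0.09151 = 0.3039 K/W
L/(kA) = 0.3039 ⇒ k = 0.00999/(0.3039·1.33) = 0.0247 W/m·K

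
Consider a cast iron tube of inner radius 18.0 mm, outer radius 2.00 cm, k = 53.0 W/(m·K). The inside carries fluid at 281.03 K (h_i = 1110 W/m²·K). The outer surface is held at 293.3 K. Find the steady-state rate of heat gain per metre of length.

Series thermal resistances, inner to outer:
  R'_conv,in = 1/(2πr h) = 1/(2π·0.0180·1110) = 0.007966 m·K/W
  R'_cast iron = ln(0.0200/0.0180)/(2πk) = 0.1054/(2π·53.0) = 3.164×10^-4 m·K/W
ΣR = 0.007966 + 3.164×10^-4 = 0.008282 m·K/W
Q' = ΔT/ΣR = (281.03 K − 293.3 K)/0.008282 = -1480 W/m
(Negative Q' ⇒ heat flows inward; heat gain = 1480 W/m.)

Q' = 1480 W/m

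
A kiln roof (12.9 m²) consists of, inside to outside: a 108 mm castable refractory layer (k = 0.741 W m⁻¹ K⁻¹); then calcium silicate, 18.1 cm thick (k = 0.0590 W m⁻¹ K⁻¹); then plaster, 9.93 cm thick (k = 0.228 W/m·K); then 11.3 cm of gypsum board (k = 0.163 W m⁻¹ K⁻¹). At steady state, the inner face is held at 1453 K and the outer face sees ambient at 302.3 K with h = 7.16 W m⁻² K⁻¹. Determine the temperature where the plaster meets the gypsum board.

Resistance network (inner→outer):
  R_castable refractory = L/(kA) = 0.108/(0.741·12.9) = 0.01130 K/W
  R_calcium silicate = L/(kA) = 0.181/(0.0590·12.9) = 0.2378 K/W
  R_plaster = L/(kA) = 0.0993/(0.228·12.9) = 0.03376 K/W
  R_gypsum board = L/(kA) = 0.113/(0.163·12.9) = 0.05374 K/W
  R_conv,out = 1/(hA) = 1/(7.16·12.9) = 0.01083 K/W
ΣR = 0.01130 + 0.2378 + 0.03376 + 0.05374 + 0.01083 = 0.3474 K/W
Q = ΔT/ΣR = (1453 K − 302.3 K)/0.3474 = 3312 W
From the inner boundary to the plaster/gypsum board interface, ΣR_partial = 0.2829 K/W.
T_interface = T_in − Q·ΣR_partial = 1453 K − (3312)(0.2829) = 516 K

T = 516 K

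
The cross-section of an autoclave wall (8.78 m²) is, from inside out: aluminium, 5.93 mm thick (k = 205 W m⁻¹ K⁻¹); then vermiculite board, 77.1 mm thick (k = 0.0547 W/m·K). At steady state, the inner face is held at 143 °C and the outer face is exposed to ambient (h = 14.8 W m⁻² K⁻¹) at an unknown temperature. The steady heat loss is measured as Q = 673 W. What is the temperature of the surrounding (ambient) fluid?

Sum the resistances:
  R_aluminium = L/(kA) = 0.00593/(205·8.78) = 3.295×10^-6 K/W
  R_vermiculite board = L/(kA) = 0.0771/(0.0547·8.78) = 0.1605 K/W
  R_conv,out = 1/(hA) = 1/(14.8·8.78) = 0.007696 K/W
ΣR = 0.1682 K/W
ΔT = Q·ΣR = 673 × 0.1682 = 113.2 K
Heat flows outward, so T_out = T_in − ΔT = 143 − 113.2 = 29.8 °C

T_out = 29.8 °C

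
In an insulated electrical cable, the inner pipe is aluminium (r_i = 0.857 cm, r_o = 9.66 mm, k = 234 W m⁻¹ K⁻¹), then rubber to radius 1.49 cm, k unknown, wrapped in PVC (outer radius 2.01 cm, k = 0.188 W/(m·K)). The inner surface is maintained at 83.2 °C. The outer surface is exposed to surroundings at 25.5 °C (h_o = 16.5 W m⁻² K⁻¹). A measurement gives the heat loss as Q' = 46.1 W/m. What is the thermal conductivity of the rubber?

ΣR = ΔT/Q' = |83.2 − 25.5|/46.1 = 1.252 m·K/W
Known resistances:
  R'_aluminium = ln(0.00966/0.00857)/(2πk) = 0.1197/(2π·234) = 8.143×10^-5 m·K/W
  R'_PVC = ln(0.0201/0.0149)/(2πk) = 0.2994/(2π·0.188) = 0.2534 m·K/W
  R'_conv,out = 1/(2πr h) = 1/(2π·0.0201·16.5) = 0.4799 m·K/W
R_rubber = ΣR − ΣR_known = 1.252 − 0.7334 = 0.5186 m·K/W
ln(r₂/r₁)/(2πk) = 0.5186 ⇒ k = 0.4334/(2π·0.5186) = 0.133 W/m·K

k = 0.133 W/m·K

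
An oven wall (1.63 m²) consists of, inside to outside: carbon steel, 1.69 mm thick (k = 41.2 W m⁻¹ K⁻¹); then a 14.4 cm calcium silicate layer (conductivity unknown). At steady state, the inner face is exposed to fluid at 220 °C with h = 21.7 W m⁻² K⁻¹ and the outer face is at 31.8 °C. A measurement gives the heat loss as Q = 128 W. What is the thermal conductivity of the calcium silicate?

k = 0.0613 W/m·K

ΣR = ΔT/Q = |220 − 31.8|/128 = 1.470 K/W
Known resistances:
  R_conv,in = 1/(hA) = 1/(21.7·1.63) = 0.02827 K/W
  R_carbon steel = L/(kA) = 0.00169/(41.2·1.63) = 2.517×10^-5 K/W
R_calcium silicate = ΣR − ΣR_known = 1.470 − 0.02830 = 1.442 K/W
L/(kA) = 1.442 ⇒ k = 0.144/(1.442·1.63) = 0.0613 W/m·K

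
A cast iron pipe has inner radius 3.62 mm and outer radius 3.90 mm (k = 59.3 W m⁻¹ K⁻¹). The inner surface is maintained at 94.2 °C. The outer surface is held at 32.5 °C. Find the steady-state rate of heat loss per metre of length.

Q' = 309 kW/m

Q' = 2πk·ΔT/ln(r₂/r₁) = 2π × 59.3 × 61.7 / ln(0.00390/0.00362) = 3.09×10^5 W/m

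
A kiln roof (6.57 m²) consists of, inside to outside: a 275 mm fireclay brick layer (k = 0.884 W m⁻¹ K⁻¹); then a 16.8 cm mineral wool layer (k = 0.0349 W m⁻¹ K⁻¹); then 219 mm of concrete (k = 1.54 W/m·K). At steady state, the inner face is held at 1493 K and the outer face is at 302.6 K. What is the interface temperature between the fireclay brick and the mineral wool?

Resistance network (inner→outer):
  R_fireclay brick = L/(kA) = 0.275/(0.884·6.57) = 0.04735 K/W
  R_mineral wool = L/(kA) = 0.168/(0.0349·6.57) = 0.7327 K/W
  R_concrete = L/(kA) = 0.219/(1.54·6.57) = 0.02165 K/W
ΣR = 0.04735 + 0.7327 + 0.02165 = 0.8017 K/W
Q = ΔT/ΣR = (1493 K − 302.6 K)/0.8017 = 1485 W
From the inner boundary to the fireclay brick/mineral wool interface, ΣR_partial = 0.04735 K/W.
T_interface = T_in − Q·ΣR_partial = 1493 K − (1485)(0.04735) = 1423 K

T = 1423 K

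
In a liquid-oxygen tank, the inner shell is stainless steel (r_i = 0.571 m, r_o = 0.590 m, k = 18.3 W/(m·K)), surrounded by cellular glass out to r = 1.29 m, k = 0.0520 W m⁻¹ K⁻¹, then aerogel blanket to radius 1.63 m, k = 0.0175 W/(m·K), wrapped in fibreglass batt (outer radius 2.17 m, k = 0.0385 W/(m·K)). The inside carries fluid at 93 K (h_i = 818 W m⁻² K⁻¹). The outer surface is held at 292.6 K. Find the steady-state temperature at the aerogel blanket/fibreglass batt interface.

T = 267.0 K

Treat each layer as a resistance in series:
  R_conv,in = 1/(4πr²h) = 1/(4π·0.571²·818) = 2.984×10^-4 K/W
  R_stainless steel = (1/0.571 − 1/0.590)/(4πk) = 0.05640/(4π·18.3) = 2.452×10^-4 K/W
  R_cellular glass = (1/0.590 − 1/1.29)/(4πk) = 0.9197/(4π·0.0520) = 1.407 K/W
  R_aerogel blanket = (1/1.29 − 1/1.63)/(4πk) = 0.1617/(4π·0.0175) = 0.7353 K/W
  R_fibreglass batt = (1/1.63 − 1/2.17)/(4πk) = 0.1527/(4π·0.0385) = 0.3156 K/W
ΣR = 2.984×10^-4 + 2.452×10^-4 + 1.407 + 0.7353 + 0.3156 = 2.458 K/W
Q = ΔT/ΣR = (93 K − 292.6 K)/2.458 = -81.20 W
From the inner boundary to the aerogel blanket/fibreglass batt interface, ΣR_partial = 2.143 K/W.
T_interface = T_in − Q·ΣR_partial = 93 K − (-81.20)(2.143) = 267.0 K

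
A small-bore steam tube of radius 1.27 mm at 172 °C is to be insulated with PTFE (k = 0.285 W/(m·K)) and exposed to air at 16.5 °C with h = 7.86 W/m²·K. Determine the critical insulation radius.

r_cr = 3.63 cm

For a cylinder, r_cr = k_ins/h = 0.285/7.86 = 0.0363 m = 3.63 cm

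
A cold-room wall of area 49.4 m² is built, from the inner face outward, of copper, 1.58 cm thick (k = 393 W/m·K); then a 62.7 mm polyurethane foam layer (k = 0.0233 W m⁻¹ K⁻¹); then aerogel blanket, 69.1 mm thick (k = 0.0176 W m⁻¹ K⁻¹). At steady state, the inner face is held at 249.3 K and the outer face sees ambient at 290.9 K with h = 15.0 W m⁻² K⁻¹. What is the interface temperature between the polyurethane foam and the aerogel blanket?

Treat each layer as a resistance in series:
  R_copper = L/(kA) = 0.0158/(393·49.4) = 8.138×10^-7 K/W
  R_polyurethane foam = L/(kA) = 0.0627/(0.0233·49.4) = 0.05447 K/W
  R_aerogel blanket = L/(kA) = 0.0691/(0.0176·49.4) = 0.07948 K/W
  R_conv,out = 1/(hA) = 1/(15.0·49.4) = 0.001350 K/W
ΣR = 8.138×10^-7 + 0.05447 + 0.07948 + 0.001350 = 0.1353 K/W
Q = ΔT/ΣR = (249.3 K − 290.9 K)/0.1353 = -307.5 W
From the inner boundary to the polyurethane foam/aerogel blanket interface, ΣR_partial = 0.05447 K/W.
T_interface = T_in − Q·ΣR_partial = 249.3 K − (-307.5)(0.05447) = 266.05 K

T = 266.05 K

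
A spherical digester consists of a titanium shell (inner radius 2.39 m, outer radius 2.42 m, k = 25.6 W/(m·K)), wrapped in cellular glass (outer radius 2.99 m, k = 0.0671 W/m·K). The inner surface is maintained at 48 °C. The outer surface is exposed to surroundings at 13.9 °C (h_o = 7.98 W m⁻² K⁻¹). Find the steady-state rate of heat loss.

Treat each layer as a resistance in series:
  R_titanium = (1/2.39 − 1/2.42)/(4πk) = 0.005187/(4π·25.6) = 1.612×10^-5 K/W
  R_cellular glass = (1/2.42 − 1/2.99)/(4πk) = 0.07877/(4π·0.0671) = 0.09342 K/W
  R_conv,out = 1/(4πr²h) = 1/(4π·2.99²·7.98) = 0.001115 K/W
ΣR = 1.612×10^-5 + 0.09342 + 0.001115 = 0.09455 K/W
Q = ΔT/ΣR = (48 °C − 13.9 °C)/0.09455 = 361 W

Q = 361 W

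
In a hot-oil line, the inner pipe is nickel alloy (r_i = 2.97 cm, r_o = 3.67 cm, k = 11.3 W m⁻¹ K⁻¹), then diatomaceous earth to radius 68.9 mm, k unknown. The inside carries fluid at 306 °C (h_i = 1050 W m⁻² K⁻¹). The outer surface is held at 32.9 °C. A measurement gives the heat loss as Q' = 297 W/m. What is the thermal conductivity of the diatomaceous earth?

k = 0.110 W/m·K

ΣR = ΔT/Q' = |306 − 32.9|/297 = 0.9195 m·K/W
Known resistances:
  R'_conv,in = 1/(2πr h) = 1/(2π·0.0297·1050) = 0.005104 m·K/W
  R'_nickel alloy = ln(0.0367/0.0297)/(2πk) = 0.2116/(2π·11.3) = 0.002981 m·K/W
R_diatomaceous earth = ΣR − ΣR_known = 0.9195 − 0.008085 = 0.9114 m·K/W
ln(r₂/r₁)/(2πk) = 0.9114 ⇒ k = 0.6299/(2π·0.9114) = 0.110 W/m·K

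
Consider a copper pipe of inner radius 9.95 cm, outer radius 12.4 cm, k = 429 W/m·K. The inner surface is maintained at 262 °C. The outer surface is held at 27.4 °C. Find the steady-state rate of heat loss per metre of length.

Q' = 2.87×10^6 W/m

Q' = 2πk·ΔT/ln(r₂/r₁) = 2π × 429 × 234.6 / ln(0.124/0.0995) = 2.87×10^6 W/m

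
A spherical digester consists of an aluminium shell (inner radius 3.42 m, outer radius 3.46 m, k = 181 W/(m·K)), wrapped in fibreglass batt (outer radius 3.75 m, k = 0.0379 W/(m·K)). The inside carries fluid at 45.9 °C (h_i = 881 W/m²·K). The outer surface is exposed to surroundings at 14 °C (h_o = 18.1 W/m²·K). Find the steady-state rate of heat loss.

Q = 675 W

Resistance network (inner→outer):
  R_conv,in = 1/(4πr²h) = 1/(4π·3.42²·881) = 7.723×10^-6 K/W
  R_aluminium = (1/3.42 − 1/3.46)/(4πk) = 0.003380/(4π·181) = 1.486×10^-6 K/W
  R_fibreglass batt = (1/3.46 − 1/3.75)/(4πk) = 0.02235/(4π·0.0379) = 0.04693 K/W
  R_conv,out = 1/(4πr²h) = 1/(4π·3.75²·18.1) = 3.126×10^-4 K/W
ΣR = 7.723×10^-6 + 1.486×10^-6 + 0.04693 + 3.126×10^-4 = 0.04725 K/W
Q = ΔT/ΣR = (45.9 °C − 14 °C)/0.04725 = 675 W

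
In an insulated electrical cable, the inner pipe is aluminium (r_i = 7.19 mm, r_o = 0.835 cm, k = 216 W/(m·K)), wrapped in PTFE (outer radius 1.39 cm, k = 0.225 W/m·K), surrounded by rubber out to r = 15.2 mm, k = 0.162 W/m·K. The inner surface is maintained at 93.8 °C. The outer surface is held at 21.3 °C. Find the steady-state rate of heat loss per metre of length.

Q' = 162 W/m

Series thermal resistances, inner to outer:
  R'_aluminium = ln(0.00835/0.00719)/(2πk) = 0.1496/(2π·216) = 1.102×10^-4 m·K/W
  R'_PTFE = ln(0.0139/0.00835)/(2πk) = 0.5096/(2π·0.225) = 0.3605 m·K/W
  R'_rubber = ln(0.0152/0.0139)/(2πk) = 0.08941/(2π·0.162) = 0.08784 m·K/W
ΣR = 1.102×10^-4 + 0.3605 + 0.08784 = 0.4485 m·K/W
Q' = ΔT/ΣR = (93.8 °C − 21.3 °C)/0.4485 = 162 W/m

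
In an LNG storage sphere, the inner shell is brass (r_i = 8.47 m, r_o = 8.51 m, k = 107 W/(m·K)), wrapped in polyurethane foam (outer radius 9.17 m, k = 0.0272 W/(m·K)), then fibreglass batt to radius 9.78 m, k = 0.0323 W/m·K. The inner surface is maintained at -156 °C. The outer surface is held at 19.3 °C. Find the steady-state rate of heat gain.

Q = 4.22 kW

Treat each layer as a resistance in series:
  R_brass = (1/8.47 − 1/8.51)/(4πk) = 5.549×10^-4/(4π·107) = 4.127×10^-7 K/W
  R_polyurethane foam = (1/8.51 − 1/9.17)/(4πk) = 0.008458/(4π·0.0272) = 0.02474 K/W
  R_fibreglass batt = (1/9.17 − 1/9.78)/(4πk) = 0.006802/(4π·0.0323) = 0.01676 K/W
ΣR = 4.127×10^-7 + 0.02474 + 0.01676 = 0.04150 K/W
Q = ΔT/ΣR = (-156 °C − 19.3 °C)/0.04150 = -4220 W
(Negative Q ⇒ heat flows inward; heat gain = 4220 W.)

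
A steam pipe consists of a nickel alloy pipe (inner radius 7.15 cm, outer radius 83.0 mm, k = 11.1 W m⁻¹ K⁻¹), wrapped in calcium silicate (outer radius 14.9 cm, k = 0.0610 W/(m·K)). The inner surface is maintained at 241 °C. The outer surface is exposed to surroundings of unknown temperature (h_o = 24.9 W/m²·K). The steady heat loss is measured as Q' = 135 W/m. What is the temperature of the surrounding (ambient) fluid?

T_out = 28.8 °C

Sum the resistances:
  R'_nickel alloy = ln(0.0830/0.0715)/(2πk) = 0.1491/(2π·11.1) = 0.002138 m·K/W
  R'_calcium silicate = ln(0.149/0.0830)/(2πk) = 0.5851/(2π·0.0610) = 1.527 m·K/W
  R'_conv,out = 1/(2πr h) = 1/(2π·0.149·24.9) = 0.04290 m·K/W
ΣR = 1.572 m·K/W
ΔT = Q'·ΣR = 135 × 1.572 = 212.2 K
Heat flows outward, so T_out = T_in − ΔT = 241 − 212.2 = 28.8 °C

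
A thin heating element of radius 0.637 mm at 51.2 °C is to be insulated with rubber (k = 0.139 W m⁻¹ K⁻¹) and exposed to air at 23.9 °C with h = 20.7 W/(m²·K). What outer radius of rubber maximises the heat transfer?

For a cylinder, r_cr = k_ins/h = 0.139/20.7 = 0.00671 m = 0.671 cm

r_cr = 0.671 cm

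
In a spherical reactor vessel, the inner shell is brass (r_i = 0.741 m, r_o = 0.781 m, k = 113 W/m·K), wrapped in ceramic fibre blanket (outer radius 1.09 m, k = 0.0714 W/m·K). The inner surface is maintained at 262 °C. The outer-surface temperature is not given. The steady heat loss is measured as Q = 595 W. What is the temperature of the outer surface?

T_out = 21.3 °C

Series resistances:
  R_brass = (1/0.741 − 1/0.781)/(4πk) = 0.06912/(4π·113) = 4.867×10^-5 K/W
  R_ceramic fibre blanket = (1/0.781 − 1/1.09)/(4πk) = 0.3630/(4π·0.0714) = 0.4046 K/W
ΣR = 0.4046 K/W
ΔT = Q·ΣR = 595 × 0.4046 = 240.7 K
Heat flows outward, so T_out = T_in − ΔT = 262 − 240.7 = 21.3 °C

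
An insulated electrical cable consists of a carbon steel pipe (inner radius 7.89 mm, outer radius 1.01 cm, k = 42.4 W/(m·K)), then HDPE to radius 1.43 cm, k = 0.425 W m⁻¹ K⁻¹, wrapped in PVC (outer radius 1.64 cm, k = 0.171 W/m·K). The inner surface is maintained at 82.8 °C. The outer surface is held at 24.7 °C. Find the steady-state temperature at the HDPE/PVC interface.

Series thermal resistances, inner to outer:
  R'_carbon steel = ln(0.0101/0.00789)/(2πk) = 0.2469/(2π·42.4) = 9.269×10^-4 m·K/W
  R'_HDPE = ln(0.0143/0.0101)/(2πk) = 0.3477/(2π·0.425) = 0.1302 m·K/W
  R'_PVC = ln(0.0164/0.0143)/(2πk) = 0.1370/(2π·0.171) = 0.1275 m·K/W
ΣR = 9.269×10^-4 + 0.1302 + 0.1275 = 0.2586 m·K/W
Q' = ΔT/ΣR = (82.8 °C − 24.7 °C)/0.2586 = 224.7 W/m
From the inner boundary to the HDPE/PVC interface, ΣR_partial = 0.1311 m·K/W.
T_interface = T_in − Q'·ΣR_partial = 82.8 °C − (224.7)(0.1311) = 53.3 °C

T = 53.3 °C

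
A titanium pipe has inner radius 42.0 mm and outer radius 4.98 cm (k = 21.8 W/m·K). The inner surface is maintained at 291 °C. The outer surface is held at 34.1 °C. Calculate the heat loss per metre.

Q' = 207 kW/m

Q' = 2πk·ΔT/ln(r₂/r₁) = 2π × 21.8 × 256.9 / ln(0.0498/0.0420) = 2.07×10^5 W/m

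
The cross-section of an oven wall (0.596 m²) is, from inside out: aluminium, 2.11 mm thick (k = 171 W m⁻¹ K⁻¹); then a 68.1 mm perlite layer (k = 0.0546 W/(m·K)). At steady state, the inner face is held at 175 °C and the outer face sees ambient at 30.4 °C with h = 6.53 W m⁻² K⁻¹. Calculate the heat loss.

Resistance network (inner→outer):
  R_aluminium = L/(kA) = 0.00211/(171·0.596) = 2.070×10^-5 K/W
  R_perlite = L/(kA) = 0.0681/(0.0546·0.596) = 2.093 K/W
  R_conv,out = 1/(hA) = 1/(6.53·0.596) = 0.2569 K/W
ΣR = 2.070×10^-5 + 2.093 + 0.2569 = 2.350 K/W
Q = ΔT/ΣR = (175 °C − 30.4 °C)/2.350 = 61.5 W

Q = 61.5 W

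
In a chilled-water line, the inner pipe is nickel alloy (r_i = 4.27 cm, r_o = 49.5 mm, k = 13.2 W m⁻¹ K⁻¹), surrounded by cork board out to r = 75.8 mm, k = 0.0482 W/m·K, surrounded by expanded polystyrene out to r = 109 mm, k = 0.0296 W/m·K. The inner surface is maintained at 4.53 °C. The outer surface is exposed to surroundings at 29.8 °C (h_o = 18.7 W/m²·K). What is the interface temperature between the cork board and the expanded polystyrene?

T = 14.9 °C

Resistance network (inner→outer):
  R'_nickel alloy = ln(0.0495/0.0427)/(2πk) = 0.1478/(2π·13.2) = 0.001782 m·K/W
  R'_cork board = ln(0.0758/0.0495)/(2πk) = 0.4261/(2π·0.0482) = 1.407 m·K/W
  R'_expanded polystyrene = ln(0.109/0.0758)/(2πk) = 0.3632/(2π·0.0296) = 1.953 m·K/W
  R'_conv,out = 1/(2πr h) = 1/(2π·0.109·18.7) = 0.07808 m·K/W
ΣR = 0.001782 + 1.407 + 1.953 + 0.07808 = 3.440 m·K/W
Q' = ΔT/ΣR = (4.53 °C − 29.8 °C)/3.440 = -7.346 W/m
From the inner boundary to the cork board/expanded polystyrene interface, ΣR_partial = 1.409 m·K/W.
T_interface = T_in − Q'·ΣR_partial = 4.53 °C − (-7.346)(1.409) = 14.9 °C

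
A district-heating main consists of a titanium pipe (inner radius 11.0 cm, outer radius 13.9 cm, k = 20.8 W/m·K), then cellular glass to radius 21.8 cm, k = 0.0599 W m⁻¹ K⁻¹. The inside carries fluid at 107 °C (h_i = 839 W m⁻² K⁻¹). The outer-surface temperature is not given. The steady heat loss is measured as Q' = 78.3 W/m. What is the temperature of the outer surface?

Sum the resistances:
  R'_conv,in = 1/(2πr h) = 1/(2π·0.110·839) = 0.001725 m·K/W
  R'_titanium = ln(0.139/0.110)/(2πk) = 0.2340/(2π·20.8) = 0.001790 m·K/W
  R'_cellular glass = ln(0.218/0.139)/(2πk) = 0.4500/(2π·0.0599) = 1.196 m·K/W
ΣR = 1.199 m·K/W
ΔT = Q'·ΣR = 78.3 × 1.199 = 93.88 K
Heat flows outward, so T_out = T_in − ΔT = 107 − 93.88 = 13.1 °C

T_out = 13.1 °C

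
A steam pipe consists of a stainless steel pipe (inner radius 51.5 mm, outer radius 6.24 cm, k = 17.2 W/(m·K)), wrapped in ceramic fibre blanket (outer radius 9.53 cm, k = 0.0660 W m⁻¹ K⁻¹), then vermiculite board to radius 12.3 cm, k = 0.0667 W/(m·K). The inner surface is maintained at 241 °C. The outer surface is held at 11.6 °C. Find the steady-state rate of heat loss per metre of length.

Resistance network (inner→outer):
  R'_stainless steel = ln(0.0624/0.0515)/(2πk) = 0.1920/(2π·17.2) = 0.001776 m·K/W
  R'_ceramic fibre blanket = ln(0.0953/0.0624)/(2πk) = 0.4235/(2π·0.0660) = 1.021 m·K/W
  R'_vermiculite board = ln(0.123/0.0953)/(2πk) = 0.2552/(2π·0.0667) = 0.6088 m·K/W
ΣR = 0.001776 + 1.021 + 0.6088 = 1.632 m·K/W
Q' = ΔT/ΣR = (241 °C − 11.6 °C)/1.632 = 141 W/m

Q' = 141 W/m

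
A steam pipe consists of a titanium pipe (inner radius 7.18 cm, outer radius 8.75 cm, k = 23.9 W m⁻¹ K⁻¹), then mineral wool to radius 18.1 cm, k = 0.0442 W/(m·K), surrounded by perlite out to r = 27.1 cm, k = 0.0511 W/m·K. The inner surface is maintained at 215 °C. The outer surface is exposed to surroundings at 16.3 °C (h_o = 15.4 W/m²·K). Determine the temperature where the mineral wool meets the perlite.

T = 82.1 °C

Resistance network (inner→outer):
  R'_titanium = ln(0.0875/0.0718)/(2πk) = 0.1978/(2π·23.9) = 0.001317 m·K/W
  R'_mineral wool = ln(0.181/0.0875)/(2πk) = 0.7269/(2π·0.0442) = 2.617 m·K/W
  R'_perlite = ln(0.271/0.181)/(2πk) = 0.4036/(2π·0.0511) = 1.257 m·K/W
  R'_conv,out = 1/(2πr h) = 1/(2π·0.271·15.4) = 0.03814 m·K/W
ΣR = 0.001317 + 2.617 + 1.257 + 0.03814 = 3.913 m·K/W
Q' = ΔT/ΣR = (215 °C − 16.3 °C)/3.913 = 50.78 W/m
From the inner boundary to the mineral wool/perlite interface, ΣR_partial = 2.618 m·K/W.
T_interface = T_in − Q'·ΣR_partial = 215 °C − (50.78)(2.618) = 82.1 °C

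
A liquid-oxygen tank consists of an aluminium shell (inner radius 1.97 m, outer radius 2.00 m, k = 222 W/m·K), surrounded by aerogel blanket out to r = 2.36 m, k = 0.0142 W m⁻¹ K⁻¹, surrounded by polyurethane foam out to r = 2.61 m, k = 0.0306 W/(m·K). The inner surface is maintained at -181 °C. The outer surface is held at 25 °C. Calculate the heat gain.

Series thermal resistances, inner to outer:
  R_aluminium = (1/1.97 − 1/2.00)/(4πk) = 0.007614/(4π·222) = 2.729×10^-6 K/W
  R_aerogel blanket = (1/2.00 − 1/2.36)/(4πk) = 0.07627/(4π·0.0142) = 0.4274 K/W
  R_polyurethane foam = (1/2.36 − 1/2.61)/(4πk) = 0.04059/(4π·0.0306) = 0.1055 K/W
ΣR = 2.729×10^-6 + 0.4274 + 0.1055 = 0.5329 K/W
Q = ΔT/ΣR = (-181 °C − 25 °C)/0.5329 = -387 W
(Negative Q ⇒ heat flows inward; heat gain = 387 W.)

Q = 387 W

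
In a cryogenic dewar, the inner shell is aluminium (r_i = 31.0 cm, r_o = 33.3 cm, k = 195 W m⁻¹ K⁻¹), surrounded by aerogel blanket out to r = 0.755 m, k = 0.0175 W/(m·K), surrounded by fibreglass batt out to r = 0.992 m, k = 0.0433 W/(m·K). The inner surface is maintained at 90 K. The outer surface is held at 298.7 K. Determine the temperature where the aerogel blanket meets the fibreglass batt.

Series thermal resistances, inner to outer:
  R_aluminium = (1/0.310 − 1/0.333)/(4πk) = 0.2228/(4π·195) = 9.092×10^-5 K/W
  R_aerogel blanket = (1/0.333 − 1/0.755)/(4πk) = 1.678/(4π·0.0175) = 7.633 K/W
  R_fibreglass batt = (1/0.755 − 1/0.992)/(4πk) = 0.3164/(4π·0.0433) = 0.5816 K/W
ΣR = 9.092×10^-5 + 7.633 + 0.5816 = 8.215 K/W
Q = ΔT/ΣR = (90 K − 298.7 K)/8.215 = -25.40 W
From the inner boundary to the aerogel blanket/fibreglass batt interface, ΣR_partial = 7.633 K/W.
T_interface = T_in − Q·ΣR_partial = 90 K − (-25.40)(7.633) = 283.9 K

T = 283.9 K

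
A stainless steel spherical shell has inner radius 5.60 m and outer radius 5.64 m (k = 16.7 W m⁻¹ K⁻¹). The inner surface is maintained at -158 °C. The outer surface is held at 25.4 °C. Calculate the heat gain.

Q = 4πk·ΔT/(1/r₁ − 1/r₂) = 4π × 16.7 × 183.4 / (1/5.60 − 1/5.64) = 3.04×10^7 W

Q = 30400 kW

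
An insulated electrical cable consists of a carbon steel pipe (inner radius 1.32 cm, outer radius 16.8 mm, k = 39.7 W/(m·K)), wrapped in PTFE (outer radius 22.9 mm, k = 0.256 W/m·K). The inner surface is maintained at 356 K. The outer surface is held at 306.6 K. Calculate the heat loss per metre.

Treat each layer as a resistance in series:
  R'_carbon steel = ln(0.0168/0.0132)/(2πk) = 0.2412/(2π·39.7) = 9.668×10^-4 m·K/W
  R'_PTFE = ln(0.0229/0.0168)/(2πk) = 0.3098/(2π·0.256) = 0.1926 m·K/W
ΣR = 9.668×10^-4 + 0.1926 = 0.1936 m·K/W
Q' = ΔT/ΣR = (356 K − 306.6 K)/0.1936 = 255 W/m

Q' = 255 W/m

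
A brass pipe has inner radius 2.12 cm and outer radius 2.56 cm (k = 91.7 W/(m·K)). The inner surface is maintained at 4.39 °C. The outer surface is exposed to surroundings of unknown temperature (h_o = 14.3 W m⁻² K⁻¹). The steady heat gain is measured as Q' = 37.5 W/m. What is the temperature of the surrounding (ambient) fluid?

T_out = 20.7 °C

Sum the resistances:
  R'_brass = ln(0.0256/0.0212)/(2πk) = 0.1886/(2π·91.7) = 3.273×10^-4 m·K/W
  R'_conv,out = 1/(2πr h) = 1/(2π·0.0256·14.3) = 0.4348 m·K/W
ΣR = 0.4351 m·K/W
ΔT = Q'·ΣR = 37.5 × 0.4351 = 16.32 K
Heat flows inward, so T_out = T_in + ΔT = 4.39 + 16.32 = 20.7 °C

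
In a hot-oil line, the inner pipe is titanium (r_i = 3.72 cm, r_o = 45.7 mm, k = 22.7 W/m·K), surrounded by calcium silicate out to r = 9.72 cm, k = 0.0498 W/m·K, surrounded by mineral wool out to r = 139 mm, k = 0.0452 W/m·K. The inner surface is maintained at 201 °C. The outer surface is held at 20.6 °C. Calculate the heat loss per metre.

Resistance network (inner→outer):
  R'_titanium = ln(0.0457/0.0372)/(2πk) = 0.2058/(2π·22.7) = 0.001443 m·K/W
  R'_calcium silicate = ln(0.0972/0.0457)/(2πk) = 0.7547/(2π·0.0498) = 2.412 m·K/W
  R'_mineral wool = ln(0.139/0.0972)/(2πk) = 0.3577/(2π·0.0452) = 1.260 m·K/W
ΣR = 0.001443 + 2.412 + 1.260 = 3.673 m·K/W
Q' = ΔT/ΣR = (201 °C − 20.6 °C)/3.673 = 49.1 W/m

Q' = 49.1 W/m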